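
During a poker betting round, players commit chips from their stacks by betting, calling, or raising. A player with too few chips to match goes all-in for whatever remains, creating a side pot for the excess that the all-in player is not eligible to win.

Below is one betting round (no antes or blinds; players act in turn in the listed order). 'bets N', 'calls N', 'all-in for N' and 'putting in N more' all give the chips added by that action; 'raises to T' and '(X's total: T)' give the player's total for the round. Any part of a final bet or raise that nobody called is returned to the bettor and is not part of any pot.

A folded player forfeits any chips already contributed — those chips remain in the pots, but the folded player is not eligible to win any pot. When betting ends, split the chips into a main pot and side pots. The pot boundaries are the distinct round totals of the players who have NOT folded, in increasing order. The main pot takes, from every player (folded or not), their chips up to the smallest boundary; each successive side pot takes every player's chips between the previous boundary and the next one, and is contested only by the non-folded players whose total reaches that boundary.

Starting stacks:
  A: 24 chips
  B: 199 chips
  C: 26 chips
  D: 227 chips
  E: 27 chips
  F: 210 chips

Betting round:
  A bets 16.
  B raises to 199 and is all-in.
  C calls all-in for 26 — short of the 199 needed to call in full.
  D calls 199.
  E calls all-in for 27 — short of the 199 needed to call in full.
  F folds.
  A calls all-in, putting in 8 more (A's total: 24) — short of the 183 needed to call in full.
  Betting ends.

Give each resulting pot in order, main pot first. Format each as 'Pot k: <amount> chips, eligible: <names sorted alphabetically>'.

Pot 1: 120 chips, eligible: A, B, C, D, E
Pot 2: 8 chips, eligible: B, C, D, E
Pot 3: 3 chips, eligible: B, D, E
Pot 4: 344 chips, eligible: B, D

Derivation:
Contributions: A=24, B=199, C=26, D=199, E=27
Folded: F
Pot levels (distinct totals of non-folded players): 24, 26, 27, 199
Layer 1-24: 24 each from A, B, C, D, E = 24*5 = 120 chips; eligible A, B, C, D, E
Layer 25-26: 2 each from B, C, D, E = 2*4 = 8 chips; eligible B, C, D, E
Layer 27-27: 1 each from B, D, E = 1*3 = 3 chips; eligible B, D, E
Layer 28-199: 172 each from B, D = 172*2 = 344 chips; eligible B, D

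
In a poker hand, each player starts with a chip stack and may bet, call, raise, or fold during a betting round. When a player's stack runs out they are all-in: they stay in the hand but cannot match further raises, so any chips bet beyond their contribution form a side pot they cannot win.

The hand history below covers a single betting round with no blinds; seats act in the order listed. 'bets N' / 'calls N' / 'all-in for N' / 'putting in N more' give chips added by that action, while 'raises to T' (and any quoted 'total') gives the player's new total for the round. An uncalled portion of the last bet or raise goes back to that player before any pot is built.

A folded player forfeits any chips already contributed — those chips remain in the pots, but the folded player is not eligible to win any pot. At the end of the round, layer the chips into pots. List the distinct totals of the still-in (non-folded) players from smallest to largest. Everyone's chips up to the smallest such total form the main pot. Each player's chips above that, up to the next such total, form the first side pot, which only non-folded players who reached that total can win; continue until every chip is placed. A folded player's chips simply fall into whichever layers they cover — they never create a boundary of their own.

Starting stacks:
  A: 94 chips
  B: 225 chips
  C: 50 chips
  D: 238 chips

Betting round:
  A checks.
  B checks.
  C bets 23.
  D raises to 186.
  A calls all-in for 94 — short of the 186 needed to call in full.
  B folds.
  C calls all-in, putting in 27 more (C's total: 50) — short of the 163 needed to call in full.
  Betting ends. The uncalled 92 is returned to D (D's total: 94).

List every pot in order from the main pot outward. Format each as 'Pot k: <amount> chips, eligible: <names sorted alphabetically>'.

Contributions (after 92 returned to D): A=94, C=50, D=94
Folded: B
Pot levels (distinct totals of non-folded players): 50, 94
Layer 1-50: 50 each from A, C, D = 50*3 = 150 chips; eligible A, C, D
Layer 51-94: 44 each from A, D = 44*2 = 88 chips; eligible A, D

Pot 1: 150 chips, eligible: A, C, D
Pot 2: 88 chips, eligible: A, D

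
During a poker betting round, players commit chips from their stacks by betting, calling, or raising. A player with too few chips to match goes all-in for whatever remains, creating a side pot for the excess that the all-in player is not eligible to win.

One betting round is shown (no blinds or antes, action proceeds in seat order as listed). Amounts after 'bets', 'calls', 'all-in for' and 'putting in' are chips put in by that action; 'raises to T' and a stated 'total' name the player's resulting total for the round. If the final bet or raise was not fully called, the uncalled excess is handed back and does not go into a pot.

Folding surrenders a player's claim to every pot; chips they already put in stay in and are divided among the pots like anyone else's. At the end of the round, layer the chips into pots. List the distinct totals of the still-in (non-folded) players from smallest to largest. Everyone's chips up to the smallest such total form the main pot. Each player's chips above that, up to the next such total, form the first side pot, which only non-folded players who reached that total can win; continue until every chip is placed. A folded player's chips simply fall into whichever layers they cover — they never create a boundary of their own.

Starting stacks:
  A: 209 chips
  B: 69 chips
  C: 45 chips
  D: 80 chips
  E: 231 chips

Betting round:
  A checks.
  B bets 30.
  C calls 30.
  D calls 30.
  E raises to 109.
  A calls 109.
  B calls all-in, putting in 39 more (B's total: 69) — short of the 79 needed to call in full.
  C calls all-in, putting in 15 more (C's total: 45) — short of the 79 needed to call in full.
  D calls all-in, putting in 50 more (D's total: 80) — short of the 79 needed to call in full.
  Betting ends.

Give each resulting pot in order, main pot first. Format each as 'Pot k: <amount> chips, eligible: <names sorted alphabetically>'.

Pot 1: 225 chips, eligible: A, B, C, D, E
Pot 2: 96 chips, eligible: A, B, D, E
Pot 3: 33 chips, eligible: A, D, E
Pot 4: 58 chips, eligible: A, E

Derivation:
Contributions: A=109, B=69, C=45, D=80, E=109
Pot levels (distinct totals of non-folded players): 45, 69, 80, 109
Layer 1-45: 45 each from A, B, C, D, E = 45*5 = 225 chips; eligible A, B, C, D, E
Layer 46-69: 24 each from A, B, D, E = 24*4 = 96 chips; eligible A, B, D, E
Layer 70-80: 11 each from A, D, E = 11*3 = 33 chips; eligible A, D, E
Layer 81-109: 29 each from A, E = 29*2 = 58 chips; eligible A, E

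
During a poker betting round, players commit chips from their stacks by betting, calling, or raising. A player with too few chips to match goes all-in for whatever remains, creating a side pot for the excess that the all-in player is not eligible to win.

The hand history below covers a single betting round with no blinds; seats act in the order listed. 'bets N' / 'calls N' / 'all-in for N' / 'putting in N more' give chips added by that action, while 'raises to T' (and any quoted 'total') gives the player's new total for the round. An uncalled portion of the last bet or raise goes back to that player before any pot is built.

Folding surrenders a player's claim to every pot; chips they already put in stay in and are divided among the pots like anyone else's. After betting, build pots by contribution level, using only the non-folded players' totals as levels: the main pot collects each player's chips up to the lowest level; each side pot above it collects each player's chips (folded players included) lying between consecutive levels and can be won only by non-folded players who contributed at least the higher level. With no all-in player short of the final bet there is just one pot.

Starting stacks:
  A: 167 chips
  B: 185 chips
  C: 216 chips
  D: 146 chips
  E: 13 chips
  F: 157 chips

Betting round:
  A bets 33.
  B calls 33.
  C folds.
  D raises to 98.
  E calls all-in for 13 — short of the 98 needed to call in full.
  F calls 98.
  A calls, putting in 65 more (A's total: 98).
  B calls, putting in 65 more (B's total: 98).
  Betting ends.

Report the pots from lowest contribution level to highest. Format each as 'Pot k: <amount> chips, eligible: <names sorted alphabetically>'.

Contributions: A=98, B=98, D=98, E=13, F=98
Folded: C
Pot levels (distinct totals of non-folded players): 13, 98
Layer 1-13: 13 each from A, B, D, E, F = 13*5 = 65 chips; eligible A, B, D, E, F
Layer 14-98: 85 each from A, B, D, F = 85*4 = 340 chips; eligible A, B, D, F

Pot 1: 65 chips, eligible: A, B, D, E, F
Pot 2: 340 chips, eligible: A, B, D, F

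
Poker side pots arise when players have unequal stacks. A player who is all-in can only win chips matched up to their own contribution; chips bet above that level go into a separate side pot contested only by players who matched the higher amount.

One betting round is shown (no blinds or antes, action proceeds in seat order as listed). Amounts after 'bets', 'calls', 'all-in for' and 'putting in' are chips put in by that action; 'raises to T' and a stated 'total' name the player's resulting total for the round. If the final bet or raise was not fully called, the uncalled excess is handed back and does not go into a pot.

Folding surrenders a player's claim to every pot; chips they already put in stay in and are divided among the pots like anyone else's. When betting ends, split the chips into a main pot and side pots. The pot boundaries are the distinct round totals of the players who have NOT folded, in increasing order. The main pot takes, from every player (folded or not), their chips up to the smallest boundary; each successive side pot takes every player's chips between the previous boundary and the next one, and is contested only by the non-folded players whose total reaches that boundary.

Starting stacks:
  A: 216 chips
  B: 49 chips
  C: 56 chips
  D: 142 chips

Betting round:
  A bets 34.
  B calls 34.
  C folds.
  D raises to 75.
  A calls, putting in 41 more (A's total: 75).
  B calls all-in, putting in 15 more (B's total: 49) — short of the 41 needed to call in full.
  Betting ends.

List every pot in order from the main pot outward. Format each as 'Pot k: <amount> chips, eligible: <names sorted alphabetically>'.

Contributions: A=75, B=49, D=75
Folded: C
Pot levels (distinct totals of non-folded players): 49, 75
Layer 1-49: 49 each from A, B, D = 49*3 = 147 chips; eligible A, B, D
Layer 50-75: 26 each from A, D = 26*2 = 52 chips; eligible A, D

Pot 1: 147 chips, eligible: A, B, D
Pot 2: 52 chips, eligible: A, D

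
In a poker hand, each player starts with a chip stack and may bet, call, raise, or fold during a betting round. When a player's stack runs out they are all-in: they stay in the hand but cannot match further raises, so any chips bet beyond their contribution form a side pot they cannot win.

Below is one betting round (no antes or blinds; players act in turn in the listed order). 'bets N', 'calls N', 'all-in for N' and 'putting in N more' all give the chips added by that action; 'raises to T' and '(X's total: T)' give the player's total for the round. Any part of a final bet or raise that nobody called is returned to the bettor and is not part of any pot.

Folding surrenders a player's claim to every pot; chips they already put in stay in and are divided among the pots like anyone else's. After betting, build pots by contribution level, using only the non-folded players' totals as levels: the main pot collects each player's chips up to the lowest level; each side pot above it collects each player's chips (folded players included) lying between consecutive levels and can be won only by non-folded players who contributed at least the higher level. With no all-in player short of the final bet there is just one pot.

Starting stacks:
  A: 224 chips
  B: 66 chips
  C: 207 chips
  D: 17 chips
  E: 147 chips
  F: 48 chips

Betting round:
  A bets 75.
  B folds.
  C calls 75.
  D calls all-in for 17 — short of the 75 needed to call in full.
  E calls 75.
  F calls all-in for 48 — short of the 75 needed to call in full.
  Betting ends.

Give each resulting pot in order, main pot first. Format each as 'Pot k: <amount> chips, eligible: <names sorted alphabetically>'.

Contributions: A=75, C=75, D=17, E=75, F=48
Folded: B
Pot levels (distinct totals of non-folded players): 17, 48, 75
Layer 1-17: 17 each from A, C, D, E, F = 17*5 = 85 chips; eligible A, C, D, E, F
Layer 18-48: 31 each from A, C, E, F = 31*4 = 124 chips; eligible A, C, E, F
Layer 49-75: 27 each from A, C, E = 27*3 = 81 chips; eligible A, C, E

Pot 1: 85 chips, eligible: A, C, D, E, F
Pot 2: 124 chips, eligible: A, C, E, F
Pot 3: 81 chips, eligible: A, C, E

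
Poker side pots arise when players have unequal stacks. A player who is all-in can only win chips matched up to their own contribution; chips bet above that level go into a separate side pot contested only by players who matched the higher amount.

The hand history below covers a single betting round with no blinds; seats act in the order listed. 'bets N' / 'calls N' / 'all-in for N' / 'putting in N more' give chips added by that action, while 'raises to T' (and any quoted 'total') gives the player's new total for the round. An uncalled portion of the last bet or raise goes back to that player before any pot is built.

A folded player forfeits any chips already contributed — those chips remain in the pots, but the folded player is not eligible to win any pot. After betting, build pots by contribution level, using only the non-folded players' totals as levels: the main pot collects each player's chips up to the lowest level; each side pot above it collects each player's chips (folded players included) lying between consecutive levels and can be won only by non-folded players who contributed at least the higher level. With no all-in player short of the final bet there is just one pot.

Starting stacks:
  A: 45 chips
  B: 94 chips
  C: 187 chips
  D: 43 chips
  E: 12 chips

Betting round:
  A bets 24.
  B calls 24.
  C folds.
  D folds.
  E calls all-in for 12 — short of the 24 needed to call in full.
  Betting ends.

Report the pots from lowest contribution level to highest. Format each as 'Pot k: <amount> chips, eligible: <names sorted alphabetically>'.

Pot 1: 36 chips, eligible: A, B, E
Pot 2: 24 chips, eligible: A, B

Derivation:
Contributions: A=24, B=24, E=12
Folded: C, D
Pot levels (distinct totals of non-folded players): 12, 24
Layer 1-12: 12 each from A, B, E = 12*3 = 36 chips; eligible A, B, E
Layer 13-24: 12 each from A, B = 12*2 = 24 chips; eligible A, B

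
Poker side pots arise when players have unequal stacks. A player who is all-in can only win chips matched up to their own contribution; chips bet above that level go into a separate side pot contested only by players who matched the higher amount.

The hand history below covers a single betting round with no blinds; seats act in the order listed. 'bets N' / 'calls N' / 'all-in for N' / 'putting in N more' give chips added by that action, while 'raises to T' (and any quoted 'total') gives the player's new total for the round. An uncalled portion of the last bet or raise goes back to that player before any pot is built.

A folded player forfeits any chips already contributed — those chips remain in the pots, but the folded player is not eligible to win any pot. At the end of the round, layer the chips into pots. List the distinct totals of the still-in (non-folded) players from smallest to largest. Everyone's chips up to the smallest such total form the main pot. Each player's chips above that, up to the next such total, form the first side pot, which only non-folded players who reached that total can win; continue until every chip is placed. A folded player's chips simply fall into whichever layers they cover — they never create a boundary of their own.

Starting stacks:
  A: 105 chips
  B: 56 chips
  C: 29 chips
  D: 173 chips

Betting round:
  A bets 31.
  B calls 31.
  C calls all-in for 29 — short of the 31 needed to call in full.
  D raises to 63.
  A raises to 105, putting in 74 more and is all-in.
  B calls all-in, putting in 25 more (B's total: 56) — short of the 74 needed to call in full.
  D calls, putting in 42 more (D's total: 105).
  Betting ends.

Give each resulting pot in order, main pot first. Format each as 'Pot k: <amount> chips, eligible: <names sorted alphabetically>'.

Contributions: A=105, B=56, C=29, D=105
Pot levels (distinct totals of non-folded players): 29, 56, 105
Layer 1-29: 29 each from A, B, C, D = 29*4 = 116 chips; eligible A, B, C, D
Layer 30-56: 27 each from A, B, D = 27*3 = 81 chips; eligible A, B, D
Layer 57-105: 49 each from A, D = 49*2 = 98 chips; eligible A, D

Pot 1: 116 chips, eligible: A, B, C, D
Pot 2: 81 chips, eligible: A, B, D
Pot 3: 98 chips, eligible: A, D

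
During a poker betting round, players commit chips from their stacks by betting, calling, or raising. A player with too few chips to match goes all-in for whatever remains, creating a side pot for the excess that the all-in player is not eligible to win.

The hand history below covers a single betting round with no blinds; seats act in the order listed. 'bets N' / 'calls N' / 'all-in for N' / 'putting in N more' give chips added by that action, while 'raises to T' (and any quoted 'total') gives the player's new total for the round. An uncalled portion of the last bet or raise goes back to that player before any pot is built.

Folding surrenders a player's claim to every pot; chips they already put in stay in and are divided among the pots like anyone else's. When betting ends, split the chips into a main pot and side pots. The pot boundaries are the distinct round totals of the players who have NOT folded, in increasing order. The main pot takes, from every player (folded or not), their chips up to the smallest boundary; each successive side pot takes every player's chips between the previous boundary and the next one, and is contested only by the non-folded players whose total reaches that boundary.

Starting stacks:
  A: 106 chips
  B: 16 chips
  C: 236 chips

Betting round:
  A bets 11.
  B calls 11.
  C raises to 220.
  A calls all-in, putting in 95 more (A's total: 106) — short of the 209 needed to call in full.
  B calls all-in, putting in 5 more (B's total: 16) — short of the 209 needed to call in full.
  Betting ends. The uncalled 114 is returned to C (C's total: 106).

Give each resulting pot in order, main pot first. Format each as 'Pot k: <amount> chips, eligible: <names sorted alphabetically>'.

Contributions (after 114 returned to C): A=106, B=16, C=106
Pot levels (distinct totals of non-folded players): 16, 106
Layer 1-16: 16 each from A, B, C = 16*3 = 48 chips; eligible A, B, C
Layer 17-106: 90 each from A, C = 90*2 = 180 chips; eligible A, C

Pot 1: 48 chips, eligible: A, B, C
Pot 2: 180 chips, eligible: A, C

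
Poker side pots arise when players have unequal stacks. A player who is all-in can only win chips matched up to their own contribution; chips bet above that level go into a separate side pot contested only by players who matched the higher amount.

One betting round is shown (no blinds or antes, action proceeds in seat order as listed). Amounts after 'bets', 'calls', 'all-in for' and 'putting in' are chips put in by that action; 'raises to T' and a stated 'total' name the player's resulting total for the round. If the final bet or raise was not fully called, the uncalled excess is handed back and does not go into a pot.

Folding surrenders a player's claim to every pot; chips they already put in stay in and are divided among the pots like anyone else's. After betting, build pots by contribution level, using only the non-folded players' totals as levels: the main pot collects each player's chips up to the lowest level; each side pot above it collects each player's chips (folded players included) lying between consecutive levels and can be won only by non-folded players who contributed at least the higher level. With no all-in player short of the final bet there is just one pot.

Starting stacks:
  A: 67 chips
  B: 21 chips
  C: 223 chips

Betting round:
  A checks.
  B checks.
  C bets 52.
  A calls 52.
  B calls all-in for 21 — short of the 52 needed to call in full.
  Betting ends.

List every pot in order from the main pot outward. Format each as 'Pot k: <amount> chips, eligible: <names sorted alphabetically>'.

Contributions: A=52, B=21, C=52
Pot levels (distinct totals of non-folded players): 21, 52
Layer 1-21: 21 each from A, B, C = 21*3 = 63 chips; eligible A, B, C
Layer 22-52: 31 each from A, C = 31*2 = 62 chips; eligible A, C

Pot 1: 63 chips, eligible: A, B, C
Pot 2: 62 chips, eligible: A, C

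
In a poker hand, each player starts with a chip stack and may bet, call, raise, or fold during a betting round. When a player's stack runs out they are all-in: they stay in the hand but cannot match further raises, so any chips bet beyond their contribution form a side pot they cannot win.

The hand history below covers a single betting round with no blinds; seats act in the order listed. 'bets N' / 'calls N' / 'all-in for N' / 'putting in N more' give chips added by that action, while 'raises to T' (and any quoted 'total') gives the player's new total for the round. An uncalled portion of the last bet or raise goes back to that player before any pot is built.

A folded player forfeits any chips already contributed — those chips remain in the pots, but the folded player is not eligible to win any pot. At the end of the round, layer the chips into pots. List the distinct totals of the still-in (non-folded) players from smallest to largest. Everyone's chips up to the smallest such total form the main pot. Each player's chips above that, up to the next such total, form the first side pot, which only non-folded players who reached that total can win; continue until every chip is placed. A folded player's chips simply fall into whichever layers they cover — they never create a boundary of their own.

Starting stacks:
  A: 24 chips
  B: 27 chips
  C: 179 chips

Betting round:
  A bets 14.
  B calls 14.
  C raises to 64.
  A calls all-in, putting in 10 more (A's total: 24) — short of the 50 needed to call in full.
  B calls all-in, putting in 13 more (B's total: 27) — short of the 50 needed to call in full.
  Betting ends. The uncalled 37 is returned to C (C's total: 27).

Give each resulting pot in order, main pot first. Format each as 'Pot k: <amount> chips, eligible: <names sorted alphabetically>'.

Contributions (after 37 returned to C): A=24, B=27, C=27
Pot levels (distinct totals of non-folded players): 24, 27
Layer 1-24: 24 each from A, B, C = 24*3 = 72 chips; eligible A, B, C
Layer 25-27: 3 each from B, C = 3*2 = 6 chips; eligible B, C

Pot 1: 72 chips, eligible: A, B, C
Pot 2: 6 chips, eligible: B, C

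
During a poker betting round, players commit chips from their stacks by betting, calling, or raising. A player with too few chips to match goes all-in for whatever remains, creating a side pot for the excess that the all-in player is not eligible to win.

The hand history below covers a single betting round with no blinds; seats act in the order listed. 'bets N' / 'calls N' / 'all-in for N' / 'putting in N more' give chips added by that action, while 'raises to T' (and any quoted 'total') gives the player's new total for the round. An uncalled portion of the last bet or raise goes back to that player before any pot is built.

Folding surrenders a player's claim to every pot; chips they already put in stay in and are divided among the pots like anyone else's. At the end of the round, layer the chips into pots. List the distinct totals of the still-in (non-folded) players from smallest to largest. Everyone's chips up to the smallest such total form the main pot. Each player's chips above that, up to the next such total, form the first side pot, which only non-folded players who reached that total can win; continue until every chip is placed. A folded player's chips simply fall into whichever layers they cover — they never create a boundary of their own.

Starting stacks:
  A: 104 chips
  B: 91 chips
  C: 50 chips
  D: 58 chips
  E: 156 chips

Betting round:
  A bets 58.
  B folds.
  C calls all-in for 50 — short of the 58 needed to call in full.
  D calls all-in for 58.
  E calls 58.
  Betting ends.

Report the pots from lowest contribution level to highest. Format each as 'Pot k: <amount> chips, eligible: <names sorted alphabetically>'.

Contributions: A=58, C=50, D=58, E=58
Folded: B
Pot levels (distinct totals of non-folded players): 50, 58
Layer 1-50: 50 each from A, C, D, E = 50*4 = 200 chips; eligible A, C, D, E
Layer 51-58: 8 each from A, D, E = 8*3 = 24 chips; eligible A, D, E

Pot 1: 200 chips, eligible: A, C, D, E
Pot 2: 24 chips, eligible: A, D, E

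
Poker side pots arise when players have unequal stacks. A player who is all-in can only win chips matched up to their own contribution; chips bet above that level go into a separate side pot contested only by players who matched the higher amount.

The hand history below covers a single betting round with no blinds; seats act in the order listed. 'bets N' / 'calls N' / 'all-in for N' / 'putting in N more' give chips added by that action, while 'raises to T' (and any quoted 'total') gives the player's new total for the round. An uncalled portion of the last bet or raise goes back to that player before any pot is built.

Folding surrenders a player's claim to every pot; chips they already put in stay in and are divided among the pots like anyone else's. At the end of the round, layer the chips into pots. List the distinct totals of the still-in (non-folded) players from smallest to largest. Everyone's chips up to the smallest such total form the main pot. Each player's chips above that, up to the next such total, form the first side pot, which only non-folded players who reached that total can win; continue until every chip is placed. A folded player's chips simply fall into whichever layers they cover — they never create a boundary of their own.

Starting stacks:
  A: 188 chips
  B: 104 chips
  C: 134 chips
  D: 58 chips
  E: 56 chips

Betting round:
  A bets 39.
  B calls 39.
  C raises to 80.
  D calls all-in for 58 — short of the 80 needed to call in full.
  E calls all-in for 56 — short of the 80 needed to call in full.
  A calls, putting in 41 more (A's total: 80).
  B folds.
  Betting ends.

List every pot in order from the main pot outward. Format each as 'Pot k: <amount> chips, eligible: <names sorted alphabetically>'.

Contributions: A=80, B=39, C=80, D=58, E=56
Folded: B
Pot levels (distinct totals of non-folded players): 56, 58, 80
Layer 1-56: A 56 + B 39 + C 56 + D 56 + E 56 = 263 chips; eligible A, C, D, E
Layer 57-58: 2 each from A, C, D = 2*3 = 6 chips; eligible A, C, D
Layer 59-80: 22 each from A, C = 22*2 = 44 chips; eligible A, C

Pot 1: 263 chips, eligible: A, C, D, E
Pot 2: 6 chips, eligible: A, C, D
Pot 3: 44 chips, eligible: A, C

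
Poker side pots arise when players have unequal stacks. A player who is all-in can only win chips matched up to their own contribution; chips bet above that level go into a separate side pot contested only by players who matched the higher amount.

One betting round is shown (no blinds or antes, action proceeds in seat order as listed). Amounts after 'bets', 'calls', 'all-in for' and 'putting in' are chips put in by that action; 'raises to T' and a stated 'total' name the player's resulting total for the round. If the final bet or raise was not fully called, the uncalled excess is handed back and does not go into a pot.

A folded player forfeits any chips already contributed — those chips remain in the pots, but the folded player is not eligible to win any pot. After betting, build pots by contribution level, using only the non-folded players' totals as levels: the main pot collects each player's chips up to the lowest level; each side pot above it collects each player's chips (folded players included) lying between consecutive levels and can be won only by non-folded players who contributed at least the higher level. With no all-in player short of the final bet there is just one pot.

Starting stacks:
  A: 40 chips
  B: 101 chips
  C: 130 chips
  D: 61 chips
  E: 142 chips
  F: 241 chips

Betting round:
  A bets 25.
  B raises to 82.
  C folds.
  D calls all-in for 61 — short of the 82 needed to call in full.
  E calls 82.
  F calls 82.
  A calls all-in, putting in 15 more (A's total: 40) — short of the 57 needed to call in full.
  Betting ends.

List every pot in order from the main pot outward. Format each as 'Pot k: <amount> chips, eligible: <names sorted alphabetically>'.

Pot 1: 200 chips, eligible: A, B, D, E, F
Pot 2: 84 chips, eligible: B, D, E, F
Pot 3: 63 chips, eligible: B, E, F

Derivation:
Contributions: A=40, B=82, D=61, E=82, F=82
Folded: C
Pot levels (distinct totals of non-folded players): 40, 61, 82
Layer 1-40: 40 each from A, B, D, E, F = 40*5 = 200 chips; eligible A, B, D, E, F
Layer 41-61: 21 each from B, D, E, F = 21*4 = 84 chips; eligible B, D, E, F
Layer 62-82: 21 each from B, E, F = 21*3 = 63 chips; eligible B, E, F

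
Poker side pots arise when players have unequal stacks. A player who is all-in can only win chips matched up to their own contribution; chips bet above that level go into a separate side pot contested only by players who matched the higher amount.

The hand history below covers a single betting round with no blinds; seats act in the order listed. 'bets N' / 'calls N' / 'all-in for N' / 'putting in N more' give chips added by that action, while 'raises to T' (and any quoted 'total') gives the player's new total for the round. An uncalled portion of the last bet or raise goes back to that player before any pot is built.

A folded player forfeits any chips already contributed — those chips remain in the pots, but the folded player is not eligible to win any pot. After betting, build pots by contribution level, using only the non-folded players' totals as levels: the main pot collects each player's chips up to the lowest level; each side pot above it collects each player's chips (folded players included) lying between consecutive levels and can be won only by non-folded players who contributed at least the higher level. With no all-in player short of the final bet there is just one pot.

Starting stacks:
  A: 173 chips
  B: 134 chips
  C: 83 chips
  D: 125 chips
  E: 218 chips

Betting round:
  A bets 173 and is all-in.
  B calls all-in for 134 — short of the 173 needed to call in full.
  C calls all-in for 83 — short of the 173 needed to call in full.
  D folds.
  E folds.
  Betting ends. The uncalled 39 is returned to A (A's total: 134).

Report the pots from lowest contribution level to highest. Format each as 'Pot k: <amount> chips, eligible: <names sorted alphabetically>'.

Pot 1: 249 chips, eligible: A, B, C
Pot 2: 102 chips, eligible: A, B

Derivation:
Contributions (after 39 returned to A): A=134, B=134, C=83
Folded: D, E
Pot levels (distinct totals of non-folded players): 83, 134
Layer 1-83: 83 each from A, B, C = 83*3 = 249 chips; eligible A, B, C
Layer 84-134: 51 each from A, B = 51*2 = 102 chips; eligible A, B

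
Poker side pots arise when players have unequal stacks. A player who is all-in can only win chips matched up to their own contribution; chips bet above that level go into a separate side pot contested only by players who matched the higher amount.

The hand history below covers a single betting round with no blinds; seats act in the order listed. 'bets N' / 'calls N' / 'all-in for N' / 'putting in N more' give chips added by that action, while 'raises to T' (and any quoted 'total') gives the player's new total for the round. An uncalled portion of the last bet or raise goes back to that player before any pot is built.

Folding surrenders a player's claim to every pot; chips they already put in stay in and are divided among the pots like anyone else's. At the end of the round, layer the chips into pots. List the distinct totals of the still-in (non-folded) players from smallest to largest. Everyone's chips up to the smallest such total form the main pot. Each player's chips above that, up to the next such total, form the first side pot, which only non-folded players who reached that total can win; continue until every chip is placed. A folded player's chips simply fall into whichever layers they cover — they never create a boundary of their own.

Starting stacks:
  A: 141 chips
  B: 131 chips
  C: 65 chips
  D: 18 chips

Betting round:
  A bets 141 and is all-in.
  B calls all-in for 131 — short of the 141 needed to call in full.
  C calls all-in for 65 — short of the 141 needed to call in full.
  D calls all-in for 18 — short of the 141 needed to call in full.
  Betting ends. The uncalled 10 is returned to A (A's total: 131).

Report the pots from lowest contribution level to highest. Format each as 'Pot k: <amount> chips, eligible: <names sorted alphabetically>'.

Pot 1: 72 chips, eligible: A, B, C, D
Pot 2: 141 chips, eligible: A, B, C
Pot 3: 132 chips, eligible: A, B

Derivation:
Contributions (after 10 returned to A): A=131, B=131, C=65, D=18
Pot levels (distinct totals of non-folded players): 18, 65, 131
Layer 1-18: 18 each from A, B, C, D = 18*4 = 72 chips; eligible A, B, C, D
Layer 19-65: 47 each from A, B, C = 47*3 = 141 chips; eligible A, B, C
Layer 66-131: 66 each from A, B = 66*2 = 132 chips; eligible A, B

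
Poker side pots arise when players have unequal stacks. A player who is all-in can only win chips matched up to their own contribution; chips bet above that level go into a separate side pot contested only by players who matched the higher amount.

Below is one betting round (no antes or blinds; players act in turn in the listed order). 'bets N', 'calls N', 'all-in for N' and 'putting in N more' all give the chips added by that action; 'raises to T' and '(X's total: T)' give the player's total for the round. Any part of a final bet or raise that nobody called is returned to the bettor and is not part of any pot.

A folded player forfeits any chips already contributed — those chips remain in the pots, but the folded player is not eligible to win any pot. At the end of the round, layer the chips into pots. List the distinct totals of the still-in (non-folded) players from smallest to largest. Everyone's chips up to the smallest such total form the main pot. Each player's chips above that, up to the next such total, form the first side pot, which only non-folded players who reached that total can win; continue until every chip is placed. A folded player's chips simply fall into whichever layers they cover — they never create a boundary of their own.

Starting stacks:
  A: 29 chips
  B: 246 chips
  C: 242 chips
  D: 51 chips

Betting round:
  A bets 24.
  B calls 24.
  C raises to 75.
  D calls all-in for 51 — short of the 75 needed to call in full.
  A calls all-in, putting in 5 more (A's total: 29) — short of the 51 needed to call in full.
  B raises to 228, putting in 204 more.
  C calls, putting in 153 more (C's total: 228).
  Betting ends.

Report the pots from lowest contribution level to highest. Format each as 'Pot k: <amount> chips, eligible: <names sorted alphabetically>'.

Pot 1: 116 chips, eligible: A, B, C, D
Pot 2: 66 chips, eligible: B, C, D
Pot 3: 354 chips, eligible: B, C

Derivation:
Contributions: A=29, B=228, C=228, D=51
Pot levels (distinct totals of non-folded players): 29, 51, 228
Layer 1-29: 29 each from A, B, C, D = 29*4 = 116 chips; eligible A, B, C, D
Layer 30-51: 22 each from B, C, D = 22*3 = 66 chips; eligible B, C, D
Layer 52-228: 177 each from B, C = 177*2 = 354 chips; eligible B, C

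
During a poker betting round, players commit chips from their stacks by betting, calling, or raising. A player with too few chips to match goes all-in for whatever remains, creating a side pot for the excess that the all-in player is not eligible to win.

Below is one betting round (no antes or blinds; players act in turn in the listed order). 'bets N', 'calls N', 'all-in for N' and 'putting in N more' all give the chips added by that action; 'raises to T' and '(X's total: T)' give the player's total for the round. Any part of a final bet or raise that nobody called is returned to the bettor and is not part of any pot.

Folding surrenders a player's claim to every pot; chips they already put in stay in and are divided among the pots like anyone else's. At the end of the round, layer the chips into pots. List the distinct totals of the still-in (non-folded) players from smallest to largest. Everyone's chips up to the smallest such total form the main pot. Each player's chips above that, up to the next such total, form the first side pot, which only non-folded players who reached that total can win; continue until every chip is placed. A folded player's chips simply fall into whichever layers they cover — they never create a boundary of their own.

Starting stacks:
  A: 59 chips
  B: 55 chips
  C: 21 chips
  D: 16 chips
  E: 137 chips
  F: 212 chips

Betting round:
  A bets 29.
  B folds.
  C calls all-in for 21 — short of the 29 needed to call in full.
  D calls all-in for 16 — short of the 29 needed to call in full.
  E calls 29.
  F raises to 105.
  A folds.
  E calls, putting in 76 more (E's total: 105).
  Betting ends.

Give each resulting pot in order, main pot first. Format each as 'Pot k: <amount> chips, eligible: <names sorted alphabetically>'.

Contributions: A=29, C=21, D=16, E=105, F=105
Folded: A, B
Pot levels (distinct totals of non-folded players): 16, 21, 105
Layer 1-16: 16 each from A, C, D, E, F = 16*5 = 80 chips; eligible C, D, E, F
Layer 17-21: 5 each from A, C, E, F = 5*4 = 20 chips; eligible C, E, F
Layer 22-105: A 8 + E 84 + F 84 = 176 chips; eligible E, F

Pot 1: 80 chips, eligible: C, D, E, F
Pot 2: 20 chips, eligible: C, E, F
Pot 3: 176 chips, eligible: E, F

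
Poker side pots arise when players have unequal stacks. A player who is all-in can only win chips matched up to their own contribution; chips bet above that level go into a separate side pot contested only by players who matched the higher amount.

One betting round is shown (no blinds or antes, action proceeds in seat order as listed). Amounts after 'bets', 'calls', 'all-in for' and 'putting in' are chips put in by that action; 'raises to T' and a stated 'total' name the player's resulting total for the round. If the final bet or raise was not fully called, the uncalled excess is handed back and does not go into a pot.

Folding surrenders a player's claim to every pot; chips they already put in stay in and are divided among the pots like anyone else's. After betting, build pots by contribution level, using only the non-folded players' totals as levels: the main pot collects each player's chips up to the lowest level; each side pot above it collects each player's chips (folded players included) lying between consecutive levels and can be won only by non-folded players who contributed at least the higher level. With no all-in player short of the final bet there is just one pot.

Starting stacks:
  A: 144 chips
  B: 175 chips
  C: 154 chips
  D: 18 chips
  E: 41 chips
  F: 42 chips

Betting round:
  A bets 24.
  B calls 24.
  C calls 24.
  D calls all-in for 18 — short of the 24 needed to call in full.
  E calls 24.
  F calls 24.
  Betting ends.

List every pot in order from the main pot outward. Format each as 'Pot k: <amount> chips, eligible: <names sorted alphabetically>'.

Pot 1: 108 chips, eligible: A, B, C, D, E, F
Pot 2: 30 chips, eligible: A, B, C, E, F

Derivation:
Contributions: A=24, B=24, C=24, D=18, E=24, F=24
Pot levels (distinct totals of non-folded players): 18, 24
Layer 1-18: 18 each from A, B, C, D, E, F = 18*6 = 108 chips; eligible A, B, C, D, E, F
Layer 19-24: 6 each from A, B, C, E, F = 6*5 = 30 chips; eligible A, B, C, E, F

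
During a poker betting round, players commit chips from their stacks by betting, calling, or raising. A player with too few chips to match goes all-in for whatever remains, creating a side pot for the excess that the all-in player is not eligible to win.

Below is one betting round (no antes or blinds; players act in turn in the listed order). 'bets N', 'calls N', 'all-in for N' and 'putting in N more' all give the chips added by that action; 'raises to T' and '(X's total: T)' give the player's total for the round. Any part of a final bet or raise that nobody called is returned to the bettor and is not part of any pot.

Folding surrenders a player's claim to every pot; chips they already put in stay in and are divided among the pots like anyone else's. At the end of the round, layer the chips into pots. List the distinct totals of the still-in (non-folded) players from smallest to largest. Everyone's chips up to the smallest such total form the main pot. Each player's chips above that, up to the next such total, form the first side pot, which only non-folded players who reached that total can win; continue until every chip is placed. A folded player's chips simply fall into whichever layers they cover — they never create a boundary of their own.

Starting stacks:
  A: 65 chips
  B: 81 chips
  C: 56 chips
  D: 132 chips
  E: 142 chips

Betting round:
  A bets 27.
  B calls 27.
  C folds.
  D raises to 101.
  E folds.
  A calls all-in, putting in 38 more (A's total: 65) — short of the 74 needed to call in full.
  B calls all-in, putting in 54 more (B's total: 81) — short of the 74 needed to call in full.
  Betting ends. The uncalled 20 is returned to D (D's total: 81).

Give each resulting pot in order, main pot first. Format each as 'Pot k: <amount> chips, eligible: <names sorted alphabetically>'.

Contributions (after 20 returned to D): A=65, B=81, D=81
Folded: C, E
Pot levels (distinct totals of non-folded players): 65, 81
Layer 1-65: 65 each from A, B, D = 65*3 = 195 chips; eligible A, B, D
Layer 66-81: 16 each from B, D = 16*2 = 32 chips; eligible B, D

Pot 1: 195 chips, eligible: A, B, D
Pot 2: 32 chips, eligible: B, D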